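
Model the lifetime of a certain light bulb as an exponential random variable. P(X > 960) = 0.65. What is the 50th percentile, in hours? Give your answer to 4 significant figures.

e^(−λ·960) = 0.65 ⇒ λ = −ln(0.65)/960 = 0.000448732.
50th percentile: 1 − e^(−λt) = 0.5, t = −ln(0.5)/λ = 1544.68 hours.

1545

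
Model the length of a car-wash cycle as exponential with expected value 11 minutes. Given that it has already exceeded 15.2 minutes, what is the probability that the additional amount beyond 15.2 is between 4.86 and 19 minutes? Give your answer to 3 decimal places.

0.465

The rate is λ = 1/11 = 0.0909091 per minute.
Memoryless: the residual past 15.2 is again Exp(λ).
P(4.86 < residual < 19) = e^(−λ·4.86) − e^(−λ·19) = 0.64287 − 0.17777 ≈ 0.465.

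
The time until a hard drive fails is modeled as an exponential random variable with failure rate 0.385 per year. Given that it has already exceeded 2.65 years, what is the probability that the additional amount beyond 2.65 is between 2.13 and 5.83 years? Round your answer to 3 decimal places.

Memoryless: the residual past 2.65 is again Exp(λ).
P(2.13 < residual < 5.83) = e^(−λ·2.13) − e^(−λ·5.83) = 0.44041 − 0.10598 ≈ 0.334.

0.334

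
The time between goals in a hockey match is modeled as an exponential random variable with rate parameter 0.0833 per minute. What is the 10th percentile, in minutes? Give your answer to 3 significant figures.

1.26

Set 1 − e^(−λt) = 0.1, so t = −ln(0.9)/λ = 0.10536/0.0833 ≈ 1.26483 minutes.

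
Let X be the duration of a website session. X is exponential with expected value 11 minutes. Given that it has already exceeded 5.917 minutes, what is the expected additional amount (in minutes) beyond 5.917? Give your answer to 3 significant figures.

11.0

The rate is λ = 1/11 = 0.0909091 per minute.
By memorylessness, the remaining amount past any threshold is again Exp(λ) with mean 1/λ = 11 minutes.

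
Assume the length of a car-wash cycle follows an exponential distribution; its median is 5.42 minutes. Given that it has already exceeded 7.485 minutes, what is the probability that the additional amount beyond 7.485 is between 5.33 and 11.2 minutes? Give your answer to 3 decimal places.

0.267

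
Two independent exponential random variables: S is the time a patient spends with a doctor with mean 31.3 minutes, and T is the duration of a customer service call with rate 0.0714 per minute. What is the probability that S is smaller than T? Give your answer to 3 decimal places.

0.309

λ_1 = 1/31.3 = 0.0319489, λ_2 = 0.0714.
For independent exponentials, P(S < T) = λ_1/(λ_1+λ_2) = 0.0319489/0.103349 ≈ 0.309.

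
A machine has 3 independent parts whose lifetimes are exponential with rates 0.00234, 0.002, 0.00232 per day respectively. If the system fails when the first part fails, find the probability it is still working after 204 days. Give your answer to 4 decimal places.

The time to first failure is exponential with rate Σλ = 0.00234 + 0.002 + 0.00232 = 0.00666.
P(min > 204) = e^(−0.00666·204) = e^(−1.3586) ≈ 0.2570.

0.2570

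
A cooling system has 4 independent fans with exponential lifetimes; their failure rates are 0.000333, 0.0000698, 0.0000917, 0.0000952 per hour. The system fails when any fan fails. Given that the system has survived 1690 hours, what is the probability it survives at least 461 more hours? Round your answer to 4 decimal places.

0.7620

Time to first failure ~ Exp(Σλ) with Σλ = 0.0005897.
By memorylessness, P(T > 1690+461 | T > 1690) = P(T > 461) = e^(−0.0005897·461) ≈ 0.7620.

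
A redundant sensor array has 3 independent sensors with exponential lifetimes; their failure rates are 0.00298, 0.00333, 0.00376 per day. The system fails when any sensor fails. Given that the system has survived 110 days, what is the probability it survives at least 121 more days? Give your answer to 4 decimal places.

0.2957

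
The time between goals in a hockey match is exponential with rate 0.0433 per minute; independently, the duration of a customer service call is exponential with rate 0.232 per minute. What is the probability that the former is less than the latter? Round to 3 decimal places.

0.157

λ_1 = 0.0433, λ_2 = 0.232.
For independent exponentials, P(the former < the latter) = λ_1/(λ_1+λ_2) = 0.0433/0.2753 ≈ 0.157.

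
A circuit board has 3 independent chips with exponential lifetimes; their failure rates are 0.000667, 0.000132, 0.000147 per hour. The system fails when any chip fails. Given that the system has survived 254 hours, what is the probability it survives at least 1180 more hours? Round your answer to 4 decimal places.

0.3275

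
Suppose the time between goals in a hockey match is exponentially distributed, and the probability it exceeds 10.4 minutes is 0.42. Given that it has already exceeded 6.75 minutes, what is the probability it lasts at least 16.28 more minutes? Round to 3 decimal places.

0.257

From e^(−λ·10.4) = 0.42, λ = −ln(0.42)/10.4 = 0.0834135.
Memoryless: P(X > 6.75+16.28 | X > 6.75) = P(X > 16.28) = e^(−0.0834135·16.28) ≈ 0.257.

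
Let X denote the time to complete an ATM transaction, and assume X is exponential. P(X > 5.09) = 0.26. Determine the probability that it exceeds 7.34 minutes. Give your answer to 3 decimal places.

e^(−λ·5.09) = 0.26 ⇒ λ = −ln(0.26)/5.09 = 0.264651.
P(X > 7.34) = e^(−0.264651·7.34) = e^(−1.9425) ≈ 0.143.

0.143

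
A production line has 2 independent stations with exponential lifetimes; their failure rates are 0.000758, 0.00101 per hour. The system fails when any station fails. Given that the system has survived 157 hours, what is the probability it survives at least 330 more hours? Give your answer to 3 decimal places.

0.558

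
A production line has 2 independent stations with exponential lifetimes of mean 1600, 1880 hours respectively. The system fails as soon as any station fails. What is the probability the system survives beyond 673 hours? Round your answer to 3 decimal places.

0.459

The first failure time is exponential with rate Σλ_i = 1/1600 + 1/1880 = 0.00115691 per hour.
P(min > 673) = e^(−0.00115691·673) = e^(−0.7786) ≈ 0.459.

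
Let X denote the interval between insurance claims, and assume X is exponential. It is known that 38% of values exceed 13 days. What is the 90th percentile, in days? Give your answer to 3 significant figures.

30.9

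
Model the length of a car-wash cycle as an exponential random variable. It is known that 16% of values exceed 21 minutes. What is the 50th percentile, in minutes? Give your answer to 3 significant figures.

e^(−λ·21) = 0.16 ⇒ λ = −ln(0.16)/21 = 0.0872658.
50th percentile: 1 − e^(−λt) = 0.5, t = −ln(0.5)/λ = 7.94294 minutes.

7.94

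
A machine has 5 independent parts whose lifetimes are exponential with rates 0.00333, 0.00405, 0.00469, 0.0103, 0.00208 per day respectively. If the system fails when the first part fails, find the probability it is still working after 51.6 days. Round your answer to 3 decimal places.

0.283

The time to first failure is exponential with rate Σλ = 0.00333 + 0.00405 + 0.00469 + 0.0103 + 0.00208 = 0.02445.
P(min > 51.6) = e^(−0.02445·51.6) = e^(−1.2616) ≈ 0.283.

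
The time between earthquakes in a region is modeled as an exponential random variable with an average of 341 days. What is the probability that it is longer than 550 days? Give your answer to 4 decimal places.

The rate is λ = 1/341 = 0.00293255 per day.
P(X > 550) = e^(−λ·550) = e^(−1.6129) ≈ 0.1993.

0.1993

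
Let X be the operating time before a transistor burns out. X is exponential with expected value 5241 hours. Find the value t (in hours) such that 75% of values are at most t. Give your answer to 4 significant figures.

7266

The rate is λ = 1/5241 = 0.000190803 per hour.
Set 1 − e^(−λt) = 0.75, so t = −ln(0.25)/λ = 1.3863/0.000190803 ≈ 7265.57 hours.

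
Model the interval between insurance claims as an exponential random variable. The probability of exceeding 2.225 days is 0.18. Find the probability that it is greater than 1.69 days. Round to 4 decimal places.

0.2719

e^(−λ·2.225) = 0.18 ⇒ λ = −ln(0.18)/2.225 = 0.770696.
P(X > 1.69) = e^(−0.770696·1.69) = e^(−1.3025) ≈ 0.2719.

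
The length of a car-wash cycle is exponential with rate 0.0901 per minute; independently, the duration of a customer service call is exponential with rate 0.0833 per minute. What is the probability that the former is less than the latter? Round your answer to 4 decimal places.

0.5196

λ_1 = 0.0901, λ_2 = 0.0833.
For independent exponentials, P(the former < the latter) = λ_1/(λ_1+λ_2) = 0.0901/0.1734 ≈ 0.5196.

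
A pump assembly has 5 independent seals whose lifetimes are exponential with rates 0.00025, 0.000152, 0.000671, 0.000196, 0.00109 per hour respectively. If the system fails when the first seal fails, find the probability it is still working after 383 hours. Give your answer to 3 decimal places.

The time to first failure is exponential with rate Σλ = 0.00025 + 0.000152 + 0.000671 + 0.000196 + 0.00109 = 0.002359.
P(min > 383) = e^(−0.002359·383) = e^(−0.9035) ≈ 0.405.

0.405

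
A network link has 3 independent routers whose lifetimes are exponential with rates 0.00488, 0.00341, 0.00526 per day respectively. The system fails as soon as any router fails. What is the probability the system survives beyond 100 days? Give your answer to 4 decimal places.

0.2579

The time to first failure is exponential with rate Σλ = 0.00488 + 0.00341 + 0.00526 = 0.01355.
P(min > 100) = e^(−0.01355·100) = e^(−1.355) ≈ 0.2579.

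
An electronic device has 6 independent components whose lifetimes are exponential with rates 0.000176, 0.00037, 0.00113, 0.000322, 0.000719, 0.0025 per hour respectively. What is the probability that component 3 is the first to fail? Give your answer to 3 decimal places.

0.217

The time to first failure is exponential with rate Σλ = 0.000176 + 0.00037 + 0.00113 + 0.000322 + 0.000719 + 0.0025 = 0.005217.
P(component 3 first) = λ_3/Σλ = 0.00113/0.005217 ≈ 0.217.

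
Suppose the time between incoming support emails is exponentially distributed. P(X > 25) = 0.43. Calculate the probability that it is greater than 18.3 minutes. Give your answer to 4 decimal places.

e^(−λ·25) = 0.43 ⇒ λ = −ln(0.43)/25 = 0.0337588.
P(X > 18.3) = e^(−0.0337588·18.3) = e^(−0.61779) ≈ 0.5391.

0.5391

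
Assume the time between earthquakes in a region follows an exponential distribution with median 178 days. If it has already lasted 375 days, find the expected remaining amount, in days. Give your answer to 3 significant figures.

257

For an exponential, median = ln(2)/λ, so λ = ln 2 / 178 = 0.00389409 per day.
By memorylessness, the remaining amount past any threshold is again Exp(λ) with mean 1/λ = 256.8 days.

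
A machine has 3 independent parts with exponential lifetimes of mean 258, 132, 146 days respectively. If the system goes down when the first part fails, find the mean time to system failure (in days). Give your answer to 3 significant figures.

54.6

The first failure time is exponential with rate Σλ_i = 1/258 + 1/132 + 1/146 = 0.018301 per day.
E[min] = 1/Σλ = 1/0.018301 = 54.6417 days.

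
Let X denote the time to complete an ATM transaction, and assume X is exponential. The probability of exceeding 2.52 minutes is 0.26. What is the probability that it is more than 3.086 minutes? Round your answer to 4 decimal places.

0.1921

e^(−λ·2.52) = 0.26 ⇒ λ = −ln(0.26)/2.52 = 0.534553.
P(X > 3.086) = e^(−0.534553·3.086) = e^(−1.6496) ≈ 0.1921.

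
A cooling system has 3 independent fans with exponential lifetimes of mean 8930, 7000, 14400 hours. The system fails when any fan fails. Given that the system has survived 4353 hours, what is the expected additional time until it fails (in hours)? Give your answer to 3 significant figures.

3080

First-failure rate Σλ = 1/8930 + 1/7000 + 1/14400 = 0.000324284.
By memorylessness the expected residual is 1/Σλ = 3083.72 hours, regardless of the 4353 already elapsed.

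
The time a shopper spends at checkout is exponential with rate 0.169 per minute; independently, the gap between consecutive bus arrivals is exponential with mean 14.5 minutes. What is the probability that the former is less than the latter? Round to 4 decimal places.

0.7102

λ_1 = 0.169, λ_2 = 1/14.5 = 0.0689655.
For independent exponentials, P(the former < the latter) = λ_1/(λ_1+λ_2) = 0.169/0.237966 ≈ 0.7102.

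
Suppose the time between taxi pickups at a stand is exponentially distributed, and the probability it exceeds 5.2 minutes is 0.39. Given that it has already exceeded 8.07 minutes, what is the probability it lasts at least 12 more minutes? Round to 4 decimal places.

From e^(−λ·5.2) = 0.39, λ = −ln(0.39)/5.2 = 0.181079.
Memoryless: P(X > 8.07+12 | X > 8.07) = P(X > 12) = e^(−0.181079·12) ≈ 0.1138.

0.1138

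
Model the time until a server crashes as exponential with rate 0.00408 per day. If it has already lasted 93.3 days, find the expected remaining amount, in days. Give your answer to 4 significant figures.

245.1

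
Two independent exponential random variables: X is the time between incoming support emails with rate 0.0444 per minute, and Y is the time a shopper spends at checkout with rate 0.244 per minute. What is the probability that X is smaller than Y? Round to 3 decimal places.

0.154

λ_1 = 0.0444, λ_2 = 0.244.
For independent exponentials, P(X < Y) = λ_1/(λ_1+λ_2) = 0.0444/0.2884 ≈ 0.154.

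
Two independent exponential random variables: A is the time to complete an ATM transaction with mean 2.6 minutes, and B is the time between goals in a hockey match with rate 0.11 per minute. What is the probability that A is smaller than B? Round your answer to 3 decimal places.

λ_1 = 1/2.6 = 0.384615, λ_2 = 0.11.
For independent exponentials, P(A < B) = λ_1/(λ_1+λ_2) = 0.384615/0.494615 ≈ 0.778.

0.778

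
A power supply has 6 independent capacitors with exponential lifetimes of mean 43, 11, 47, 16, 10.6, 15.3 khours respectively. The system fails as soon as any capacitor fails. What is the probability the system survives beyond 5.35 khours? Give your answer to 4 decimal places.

The first failure time is exponential with rate Σλ_i = 1/43 + 1/11 + 1/47 + 1/16 + 1/10.6 + 1/15.3 = 0.357641 per khour.
P(min > 5.35) = e^(−0.357641·5.35) = e^(−1.9134) ≈ 0.1476.

0.1476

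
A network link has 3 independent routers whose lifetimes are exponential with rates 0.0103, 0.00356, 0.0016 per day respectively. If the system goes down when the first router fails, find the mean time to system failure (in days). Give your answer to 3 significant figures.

64.7

The time to first failure is exponential with rate Σλ = 0.0103 + 0.00356 + 0.0016 = 0.01546.
E[min] = 1/Σλ = 1/0.01546 = 64.6831 days.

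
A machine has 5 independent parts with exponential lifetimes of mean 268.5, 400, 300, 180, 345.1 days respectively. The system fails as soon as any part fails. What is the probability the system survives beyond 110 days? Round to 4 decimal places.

The first failure time is exponential with rate Σλ_i = 1/268.5 + 1/400 + 1/300 + 1/180 + 1/345.1 = 0.018011 per day.
P(min > 110) = e^(−0.018011·110) = e^(−1.9812) ≈ 0.1379.

0.1379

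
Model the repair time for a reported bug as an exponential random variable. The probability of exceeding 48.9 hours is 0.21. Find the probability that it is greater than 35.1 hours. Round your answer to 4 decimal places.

e^(−λ·48.9) = 0.21 ⇒ λ = −ln(0.21)/48.9 = 0.0319151.
P(X > 35.1) = e^(−0.0319151·35.1) = e^(−1.1202) ≈ 0.3262.

0.3262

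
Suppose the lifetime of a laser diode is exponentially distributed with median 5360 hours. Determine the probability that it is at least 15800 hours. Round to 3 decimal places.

For an exponential, median = ln(2)/λ, so λ = ln 2 / 5360 = 0.000129319 per hour.
P(X > 15800) = e^(−λ·15800) = e^(−2.0432) ≈ 0.130.

0.130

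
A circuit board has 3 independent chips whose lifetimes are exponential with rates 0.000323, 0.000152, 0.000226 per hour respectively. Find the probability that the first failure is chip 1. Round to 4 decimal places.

The time to first failure is exponential with rate Σλ = 0.000323 + 0.000152 + 0.000226 = 0.000701.
P(chip 1 first) = λ_1/Σλ = 0.000323/0.000701 ≈ 0.4608.

0.4608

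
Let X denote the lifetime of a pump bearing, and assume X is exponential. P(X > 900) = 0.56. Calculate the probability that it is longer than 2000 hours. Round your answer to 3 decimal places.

0.276

e^(−λ·900) = 0.56 ⇒ λ = −ln(0.56)/900 = 0.000644243.
P(X > 2000) = e^(−0.000644243·2000) = e^(−1.2885) ≈ 0.276.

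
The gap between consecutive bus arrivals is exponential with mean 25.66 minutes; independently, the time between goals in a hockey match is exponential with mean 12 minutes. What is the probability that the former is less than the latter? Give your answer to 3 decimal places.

λ_1 = 1/25.66 = 0.0389712, λ_2 = 1/12 = 0.0833333.
For independent exponentials, P(the former < the latter) = λ_1/(λ_1+λ_2) = 0.0389712/0.122304 ≈ 0.319.

0.319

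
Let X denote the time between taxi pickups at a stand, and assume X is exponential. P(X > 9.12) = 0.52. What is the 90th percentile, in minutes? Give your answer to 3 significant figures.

e^(−λ·9.12) = 0.52 ⇒ λ = −ln(0.52)/9.12 = 0.0717025.
90th percentile: 1 − e^(−λt) = 0.9, t = −ln(0.1)/λ = 32.1131 minutes.

32.1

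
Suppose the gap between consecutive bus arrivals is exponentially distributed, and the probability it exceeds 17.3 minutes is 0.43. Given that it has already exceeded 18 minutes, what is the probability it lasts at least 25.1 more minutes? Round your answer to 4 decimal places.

0.2939

From e^(−λ·17.3) = 0.43, λ = −ln(0.43)/17.3 = 0.0487844.
Memoryless: P(X > 18+25.1 | X > 18) = P(X > 25.1) = e^(−0.0487844·25.1) ≈ 0.2939.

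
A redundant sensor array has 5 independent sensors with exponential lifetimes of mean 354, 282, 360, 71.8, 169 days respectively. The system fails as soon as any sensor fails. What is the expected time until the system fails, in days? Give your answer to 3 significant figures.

34.5

The first failure time is exponential with rate Σλ_i = 1/354 + 1/282 + 1/360 + 1/71.8 + 1/169 = 0.0289935 per day.
E[min] = 1/Σλ = 1/0.0289935 = 34.4905 days.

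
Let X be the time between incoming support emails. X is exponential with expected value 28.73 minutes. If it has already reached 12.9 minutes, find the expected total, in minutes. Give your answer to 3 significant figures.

The rate is λ = 1/28.73 = 0.0348068 per minute.
By memorylessness, E[X | X > 12.9] = 12.9 + 1/λ = 12.9 + 28.73 = 41.63 minutes.

41.6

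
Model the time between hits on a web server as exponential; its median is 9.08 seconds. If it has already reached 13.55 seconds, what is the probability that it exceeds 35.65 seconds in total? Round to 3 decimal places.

For an exponential, median = ln(2)/λ, so λ = ln 2 / 9.08 = 0.0763378 per second.
By the memoryless property, P(X > 13.55+22.1 | X > 13.55) = P(X > 22.1).
P(X > 22.1) = e^(−1.6871) ≈ 0.185.

0.185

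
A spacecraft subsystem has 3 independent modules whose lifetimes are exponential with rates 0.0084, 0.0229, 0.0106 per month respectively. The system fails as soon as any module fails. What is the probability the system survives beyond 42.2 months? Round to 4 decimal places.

0.1706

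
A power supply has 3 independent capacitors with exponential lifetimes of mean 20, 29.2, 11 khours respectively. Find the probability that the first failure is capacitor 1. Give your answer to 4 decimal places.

0.2855

Rates: λ_i = 1/mean_i → 0.05, 0.0342466, 0.0909091; Σλ = 0.175156.
P(capacitor 1 first) = λ_1/Σλ = 0.05/0.175156 ≈ 0.2855.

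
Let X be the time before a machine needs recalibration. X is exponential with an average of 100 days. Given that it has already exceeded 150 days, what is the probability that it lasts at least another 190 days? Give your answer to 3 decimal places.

0.150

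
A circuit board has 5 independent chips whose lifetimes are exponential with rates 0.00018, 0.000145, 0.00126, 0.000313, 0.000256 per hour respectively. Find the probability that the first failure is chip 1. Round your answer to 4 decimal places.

The time to first failure is exponential with rate Σλ = 0.00018 + 0.000145 + 0.00126 + 0.000313 + 0.000256 = 0.002154.
P(chip 1 first) = λ_1/Σλ = 0.00018/0.002154 ≈ 0.0836.

0.0836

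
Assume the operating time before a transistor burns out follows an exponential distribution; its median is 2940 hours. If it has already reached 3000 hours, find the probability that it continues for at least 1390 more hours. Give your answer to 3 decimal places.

For an exponential, median = ln(2)/λ, so λ = ln 2 / 2940 = 0.000235764 per hour.
The exponential is memoryless, so the remaining time is again Exp(λ): the condition X > 3000 is irrelevant.
P(X > 1390) = e^(−0.32771) ≈ 0.721.

0.721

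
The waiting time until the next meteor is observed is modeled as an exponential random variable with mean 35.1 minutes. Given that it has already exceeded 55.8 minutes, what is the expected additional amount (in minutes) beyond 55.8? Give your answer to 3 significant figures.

The rate is λ = 1/35.1 = 0.02849 per minute.
By memorylessness, the remaining amount past any threshold is again Exp(λ) with mean 1/λ = 35.1 minutes.

35.1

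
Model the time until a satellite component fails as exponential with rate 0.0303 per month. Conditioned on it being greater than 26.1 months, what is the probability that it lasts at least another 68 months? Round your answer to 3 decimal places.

0.127

P(X > s+t | X > s) = e^(−λ(s+t))/e^(−λs) = e^(−λt), independent of s = 26.1.
P(X > 68) = e^(−2.0604) ≈ 0.127.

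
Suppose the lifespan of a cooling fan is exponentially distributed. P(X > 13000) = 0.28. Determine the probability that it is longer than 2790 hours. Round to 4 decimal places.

0.7609

e^(−λ·13000) = 0.28 ⇒ λ = −ln(0.28)/13000 = 0.0000979204.
P(X > 2790) = e^(−0.0000979204·2790) = e^(−0.2732) ≈ 0.7609.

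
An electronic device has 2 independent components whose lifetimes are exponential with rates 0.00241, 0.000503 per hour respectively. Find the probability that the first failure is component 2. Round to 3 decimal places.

0.173

The time to first failure is exponential with rate Σλ = 0.00241 + 0.000503 = 0.002913.
P(component 2 first) = λ_2/Σλ = 0.000503/0.002913 ≈ 0.173.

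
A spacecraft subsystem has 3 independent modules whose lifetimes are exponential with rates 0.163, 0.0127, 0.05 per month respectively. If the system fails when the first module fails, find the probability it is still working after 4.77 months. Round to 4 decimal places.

The time to first failure is exponential with rate Σλ = 0.163 + 0.0127 + 0.05 = 0.2257.
P(min > 4.77) = e^(−0.2257·4.77) = e^(−1.0766) ≈ 0.3408.

0.3408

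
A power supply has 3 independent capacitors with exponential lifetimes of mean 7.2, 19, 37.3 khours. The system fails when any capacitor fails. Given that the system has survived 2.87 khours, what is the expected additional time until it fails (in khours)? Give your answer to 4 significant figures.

First-failure rate Σλ = 1/7.2 + 1/19 + 1/37.3 = 0.21833.
By memorylessness the expected residual is 1/Σλ = 4.58022 khours, regardless of the 2.87 already elapsed.

4.580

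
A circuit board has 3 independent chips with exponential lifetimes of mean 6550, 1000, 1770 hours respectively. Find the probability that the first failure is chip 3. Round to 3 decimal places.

0.329

Rates: λ_i = 1/mean_i → 0.000152672, 0.001, 0.000564972; Σλ = 0.00171764.
P(chip 3 first) = λ_3/Σλ = 0.000564972/0.00171764 ≈ 0.329.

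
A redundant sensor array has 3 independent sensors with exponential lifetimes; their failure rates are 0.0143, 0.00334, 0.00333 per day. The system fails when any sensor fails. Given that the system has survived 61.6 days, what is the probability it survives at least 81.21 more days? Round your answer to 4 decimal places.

0.1821

Time to first failure ~ Exp(Σλ) with Σλ = 0.02097.
By memorylessness, P(T > 61.6+81.21 | T > 61.6) = P(T > 81.21) = e^(−0.02097·81.21) ≈ 0.1821.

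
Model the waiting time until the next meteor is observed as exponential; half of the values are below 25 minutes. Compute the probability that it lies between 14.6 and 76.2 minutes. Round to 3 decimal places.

For an exponential, median = ln(2)/λ, so λ = ln 2 / 25 = 0.0277259 per minute.
P(14.6 < X < 76.2) = e^(−λ·14.6) − e^(−λ·76.2) = 0.66711 − 0.12091 ≈ 0.546.

0.546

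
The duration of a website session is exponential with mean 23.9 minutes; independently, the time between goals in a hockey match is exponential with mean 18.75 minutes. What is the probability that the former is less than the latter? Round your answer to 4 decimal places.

λ_1 = 1/23.9 = 0.041841, λ_2 = 1/18.75 = 0.0533333.
For independent exponentials, P(the former < the latter) = λ_1/(λ_1+λ_2) = 0.041841/0.0951743 ≈ 0.4396.

0.4396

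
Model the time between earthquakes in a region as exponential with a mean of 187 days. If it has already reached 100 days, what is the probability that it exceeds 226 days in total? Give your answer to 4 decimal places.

The rate is λ = 1/187 = 0.00534759 per day.
P(X > s+t | X > s) = e^(−λ(s+t))/e^(−λs) = e^(−λt), independent of s = 100.
P(X > 126) = e^(−0.6738) ≈ 0.5098.

0.5098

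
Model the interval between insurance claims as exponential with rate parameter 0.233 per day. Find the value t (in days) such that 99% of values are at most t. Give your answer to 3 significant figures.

19.8

Set 1 − e^(−λt) = 0.99, so t = −ln(0.01)/λ = 4.6052/0.233 ≈ 19.7647 days.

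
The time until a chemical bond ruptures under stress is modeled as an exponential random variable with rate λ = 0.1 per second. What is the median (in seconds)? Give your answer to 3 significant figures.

6.93

Set 1 − e^(−λt) = 0.5, so t = −ln(0.5)/λ = 0.69315/0.1 ≈ 6.93147 seconds.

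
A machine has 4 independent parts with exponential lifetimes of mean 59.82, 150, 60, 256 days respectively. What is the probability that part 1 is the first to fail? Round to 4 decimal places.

0.3803

Rates: λ_i = 1/mean_i → 0.0167168, 0.00666667, 0.0166667, 0.00390625; Σλ = 0.0439564.
P(part 1 first) = λ_1/Σλ = 0.0167168/0.0439564 ≈ 0.3803.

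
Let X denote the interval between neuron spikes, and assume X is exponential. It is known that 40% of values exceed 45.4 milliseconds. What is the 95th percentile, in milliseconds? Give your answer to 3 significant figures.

148

e^(−λ·45.4) = 0.40 ⇒ λ = −ln(0.40)/45.4 = 0.0201826.
95th percentile: 1 − e^(−λt) = 0.95, t = −ln(0.05)/λ = 148.431 milliseconds.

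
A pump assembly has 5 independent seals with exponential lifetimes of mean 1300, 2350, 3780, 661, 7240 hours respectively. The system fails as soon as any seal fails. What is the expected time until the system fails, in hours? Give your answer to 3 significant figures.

322

The first failure time is exponential with rate Σλ_i = 1/1300 + 1/2350 + 1/3780 + 1/661 + 1/7240 = 0.00311029 per hour.
E[min] = 1/Σλ = 1/0.00311029 = 321.513 hours.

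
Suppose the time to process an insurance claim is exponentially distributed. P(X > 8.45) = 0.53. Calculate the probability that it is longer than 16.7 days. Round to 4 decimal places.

e^(−λ·8.45) = 0.53 ⇒ λ = −ln(0.53)/8.45 = 0.0751335.
P(X > 16.7) = e^(−0.0751335·16.7) = e^(−1.2547) ≈ 0.2852.

0.2852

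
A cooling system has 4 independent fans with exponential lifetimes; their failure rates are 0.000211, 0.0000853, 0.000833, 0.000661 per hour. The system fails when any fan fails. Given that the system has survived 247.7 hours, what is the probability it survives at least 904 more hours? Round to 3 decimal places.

Time to first failure ~ Exp(Σλ) with Σλ = 0.0017903.
By memorylessness, P(T > 247.7+904 | T > 247.7) = P(T > 904) = e^(−0.0017903·904) ≈ 0.198.

0.198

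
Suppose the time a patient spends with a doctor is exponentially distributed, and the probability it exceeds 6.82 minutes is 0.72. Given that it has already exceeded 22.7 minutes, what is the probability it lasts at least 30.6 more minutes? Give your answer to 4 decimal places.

0.2290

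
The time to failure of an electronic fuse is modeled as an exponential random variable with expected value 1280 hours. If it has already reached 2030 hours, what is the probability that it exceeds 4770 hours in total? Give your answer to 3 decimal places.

The rate is λ = 1/1280 = 0.00078125 per hour.
P(X > s+t | X > s) = e^(−λ(s+t))/e^(−λs) = e^(−λt), independent of s = 2030.
P(X > 2740) = e^(−2.1406) ≈ 0.118.

0.118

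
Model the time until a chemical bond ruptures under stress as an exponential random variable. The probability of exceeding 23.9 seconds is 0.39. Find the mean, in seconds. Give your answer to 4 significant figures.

25.38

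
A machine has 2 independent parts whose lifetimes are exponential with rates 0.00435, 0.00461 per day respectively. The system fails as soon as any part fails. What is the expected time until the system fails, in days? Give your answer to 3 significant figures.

112

The time to first failure is exponential with rate Σλ = 0.00435 + 0.00461 = 0.00896.
E[min] = 1/Σλ = 1/0.00896 = 111.607 days.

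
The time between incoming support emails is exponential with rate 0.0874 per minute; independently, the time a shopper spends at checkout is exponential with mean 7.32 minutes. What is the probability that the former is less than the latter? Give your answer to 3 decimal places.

0.390

λ_1 = 0.0874, λ_2 = 1/7.32 = 0.136612.
For independent exponentials, P(the former < the latter) = λ_1/(λ_1+λ_2) = 0.0874/0.224012 ≈ 0.390.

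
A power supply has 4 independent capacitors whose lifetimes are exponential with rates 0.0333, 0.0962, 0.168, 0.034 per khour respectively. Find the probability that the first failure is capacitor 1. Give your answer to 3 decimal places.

0.100

The time to first failure is exponential with rate Σλ = 0.0333 + 0.0962 + 0.168 + 0.034 = 0.3315.
P(capacitor 1 first) = λ_1/Σλ = 0.0333/0.3315 ≈ 0.100.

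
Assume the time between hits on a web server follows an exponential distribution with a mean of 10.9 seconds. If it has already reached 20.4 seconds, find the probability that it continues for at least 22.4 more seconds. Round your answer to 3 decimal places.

0.128

The rate is λ = 1/10.9 = 0.0917431 per second.
By the memoryless property, P(X > 20.4+22.4 | X > 20.4) = P(X > 22.4).
P(X > 22.4) = e^(−2.055) ≈ 0.128.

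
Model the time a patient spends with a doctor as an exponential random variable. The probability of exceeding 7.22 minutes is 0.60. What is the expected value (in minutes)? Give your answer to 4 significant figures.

14.13

e^(−λ·7.22) = 0.60 ⇒ λ = −ln(0.60)/7.22 = 0.0707515.
Mean = 1/λ = 14.134 minutes.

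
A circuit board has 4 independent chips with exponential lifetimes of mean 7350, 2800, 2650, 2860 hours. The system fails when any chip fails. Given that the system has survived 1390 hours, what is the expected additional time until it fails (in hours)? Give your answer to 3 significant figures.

First-failure rate Σλ = 1/7350 + 1/2800 + 1/2650 + 1/2860 = 0.00122021.
By memorylessness the expected residual is 1/Σλ = 819.534 hours, regardless of the 1390 already elapsed.

820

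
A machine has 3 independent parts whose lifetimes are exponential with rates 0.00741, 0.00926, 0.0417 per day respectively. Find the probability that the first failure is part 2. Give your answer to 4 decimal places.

The time to first failure is exponential with rate Σλ = 0.00741 + 0.00926 + 0.0417 = 0.05837.
P(part 2 first) = λ_2/Σλ = 0.00926/0.05837 ≈ 0.1586.

0.1586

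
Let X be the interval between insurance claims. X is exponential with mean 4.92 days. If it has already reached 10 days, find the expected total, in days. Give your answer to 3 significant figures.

14.9

The rate is λ = 1/4.92 = 0.203252 per day.
By memorylessness, E[X | X > 10] = 10 + 1/λ = 10 + 4.92 = 14.92 days.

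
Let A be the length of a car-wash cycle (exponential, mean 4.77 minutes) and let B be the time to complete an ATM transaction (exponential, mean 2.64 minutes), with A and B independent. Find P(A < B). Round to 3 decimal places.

0.356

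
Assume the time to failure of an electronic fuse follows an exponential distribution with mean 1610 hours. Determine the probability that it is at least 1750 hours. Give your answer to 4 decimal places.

0.3372

The rate is λ = 1/1610 = 0.000621118 per hour.
P(X > 1750) = e^(−λ·1750) = e^(−1.087) ≈ 0.3372.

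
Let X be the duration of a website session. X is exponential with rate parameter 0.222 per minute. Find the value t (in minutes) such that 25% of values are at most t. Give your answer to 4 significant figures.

1.296

Set 1 − e^(−λt) = 0.25, so t = −ln(0.75)/λ = 0.28768/0.222 ≈ 1.29587 minutes.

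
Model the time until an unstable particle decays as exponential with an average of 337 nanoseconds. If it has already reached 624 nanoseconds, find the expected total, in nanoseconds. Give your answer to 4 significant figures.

961.0

The rate is λ = 1/337 = 0.00296736 per nanosecond.
By memorylessness, E[X | X > 624] = 624 + 1/λ = 624 + 337 = 961 nanoseconds.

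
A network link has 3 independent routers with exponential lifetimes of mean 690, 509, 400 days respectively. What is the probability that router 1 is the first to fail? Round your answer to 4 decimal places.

0.2451

Rates: λ_i = 1/mean_i → 0.00144928, 0.00196464, 0.0025; Σλ = 0.00591391.
P(router 1 first) = λ_1/Σλ = 0.00144928/0.00591391 ≈ 0.2451.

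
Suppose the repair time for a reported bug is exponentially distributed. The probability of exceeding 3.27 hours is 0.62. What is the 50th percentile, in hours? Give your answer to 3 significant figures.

4.74

e^(−λ·3.27) = 0.62 ⇒ λ = −ln(0.62)/3.27 = 0.146188.
50th percentile: 1 − e^(−λt) = 0.5, t = −ln(0.5)/λ = 4.74147 hours.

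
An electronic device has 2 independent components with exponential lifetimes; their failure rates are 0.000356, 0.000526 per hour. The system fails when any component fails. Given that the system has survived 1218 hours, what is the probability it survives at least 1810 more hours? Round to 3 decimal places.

0.203

Time to first failure ~ Exp(Σλ) with Σλ = 0.000882.
By memorylessness, P(T > 1218+1810 | T > 1218) = P(T > 1810) = e^(−0.000882·1810) ≈ 0.203.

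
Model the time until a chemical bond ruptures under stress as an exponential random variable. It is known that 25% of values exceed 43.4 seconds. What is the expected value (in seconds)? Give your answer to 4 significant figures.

31.31

e^(−λ·43.4) = 0.25 ⇒ λ = −ln(0.25)/43.4 = 0.0319423.
Mean = 1/λ = 31.3065 seconds.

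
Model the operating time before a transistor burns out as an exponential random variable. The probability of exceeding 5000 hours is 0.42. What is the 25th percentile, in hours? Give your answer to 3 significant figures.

e^(−λ·5000) = 0.42 ⇒ λ = −ln(0.42)/5000 = 0.0001735.
25th percentile: 1 − e^(−λt) = 0.25, t = −ln(0.75)/λ = 1658.11 hours.

1660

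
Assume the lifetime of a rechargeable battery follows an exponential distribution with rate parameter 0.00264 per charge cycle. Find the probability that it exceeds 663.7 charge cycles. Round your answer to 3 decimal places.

P(X > 663.7) = e^(−λ·663.7) = e^(−1.7522) ≈ 0.173.

0.173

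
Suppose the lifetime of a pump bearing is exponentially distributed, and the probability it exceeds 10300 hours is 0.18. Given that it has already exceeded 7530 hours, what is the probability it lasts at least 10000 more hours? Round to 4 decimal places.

0.1892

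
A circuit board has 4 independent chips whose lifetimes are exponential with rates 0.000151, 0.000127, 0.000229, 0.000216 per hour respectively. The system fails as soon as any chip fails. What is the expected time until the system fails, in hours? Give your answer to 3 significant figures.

1380

The time to first failure is exponential with rate Σλ = 0.000151 + 0.000127 + 0.000229 + 0.000216 = 0.000723.
E[min] = 1/Σλ = 1/0.000723 = 1383.13 hours.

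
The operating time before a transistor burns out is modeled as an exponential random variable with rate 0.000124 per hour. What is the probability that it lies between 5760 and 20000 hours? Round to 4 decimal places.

0.4058

P(5760 < X < 20000) = e^(−λ·5760) − e^(−λ·20000) = 0.48956 − 0.08374 ≈ 0.4058.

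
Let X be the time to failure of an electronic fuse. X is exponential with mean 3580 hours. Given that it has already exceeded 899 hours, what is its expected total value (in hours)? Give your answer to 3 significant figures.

4480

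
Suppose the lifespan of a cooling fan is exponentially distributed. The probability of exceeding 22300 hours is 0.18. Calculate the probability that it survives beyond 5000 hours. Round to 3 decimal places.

0.681

e^(−λ·22300) = 0.18 ⇒ λ = −ln(0.18)/22300 = 0.0000768968.
P(X > 5000) = e^(−0.0000768968·5000) = e^(−0.38448) ≈ 0.681.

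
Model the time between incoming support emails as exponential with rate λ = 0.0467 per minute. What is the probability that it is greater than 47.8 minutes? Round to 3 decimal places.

P(X > 47.8) = e^(−λ·47.8) = e^(−2.2323) ≈ 0.107.

0.107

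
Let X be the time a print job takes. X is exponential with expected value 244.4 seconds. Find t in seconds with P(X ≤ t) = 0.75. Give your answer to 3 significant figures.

339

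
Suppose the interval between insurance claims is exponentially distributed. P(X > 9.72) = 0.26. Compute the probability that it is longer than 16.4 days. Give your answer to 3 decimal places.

0.103

e^(−λ·9.72) = 0.26 ⇒ λ = −ln(0.26)/9.72 = 0.138588.
P(X > 16.4) = e^(−0.138588·16.4) = e^(−2.2728) ≈ 0.103.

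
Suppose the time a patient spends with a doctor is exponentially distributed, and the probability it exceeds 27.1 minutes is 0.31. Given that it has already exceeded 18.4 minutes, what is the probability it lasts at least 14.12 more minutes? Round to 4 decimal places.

0.5432

From e^(−λ·27.1) = 0.31, λ = −ln(0.31)/27.1 = 0.0432171.
Memoryless: P(X > 18.4+14.12 | X > 18.4) = P(X > 14.12) = e^(−0.0432171·14.12) ≈ 0.5432.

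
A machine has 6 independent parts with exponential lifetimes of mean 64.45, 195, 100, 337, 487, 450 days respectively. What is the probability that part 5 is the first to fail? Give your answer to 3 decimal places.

0.054

Rates: λ_i = 1/mean_i → 0.0155159, 0.00512821, 0.01, 0.00296736, 0.00205339, 0.00222222; Σλ = 0.0378871.
P(part 5 first) = λ_5/Σλ = 0.00205339/0.0378871 ≈ 0.054.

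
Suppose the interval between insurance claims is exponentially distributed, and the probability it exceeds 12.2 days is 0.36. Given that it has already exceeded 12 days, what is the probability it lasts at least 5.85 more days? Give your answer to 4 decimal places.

From e^(−λ·12.2) = 0.36, λ = −ln(0.36)/12.2 = 0.0837419.
Memoryless: P(X > 12+5.85 | X > 12) = P(X > 5.85) = e^(−0.0837419·5.85) ≈ 0.6127.

0.6127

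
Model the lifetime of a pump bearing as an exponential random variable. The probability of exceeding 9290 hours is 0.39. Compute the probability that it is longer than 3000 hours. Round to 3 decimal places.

0.738

e^(−λ·9290) = 0.39 ⇒ λ = −ln(0.39)/9290 = 0.000101357.
P(X > 3000) = e^(−0.000101357·3000) = e^(−0.30407) ≈ 0.738.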